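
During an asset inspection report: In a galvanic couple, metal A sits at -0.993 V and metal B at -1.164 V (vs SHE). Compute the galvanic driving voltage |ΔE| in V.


Driving voltage is the absolute potential difference.
|ΔE| = |-0.993 − (-1.164)| = 0.171 V

0.171 V


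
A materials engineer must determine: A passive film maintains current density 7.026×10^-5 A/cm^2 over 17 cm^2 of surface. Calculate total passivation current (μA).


I = i_pass * A, then convert A → μA (×10^6)
I = 7.026×10^-5 * 17 * 10^6 = 1194.42 μA

1194.42 μA


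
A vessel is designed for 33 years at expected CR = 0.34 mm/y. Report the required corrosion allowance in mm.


Corrosion allowance = CR × design life
CA = 0.34 * 33 = 11.22 mm

11.22 mm


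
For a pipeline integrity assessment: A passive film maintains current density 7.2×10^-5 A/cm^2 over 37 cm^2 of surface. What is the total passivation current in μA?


I = i_pass * A, then convert A → μA (×10^6)
I = 7.2×10^-5 * 37 * 10^6 = 2664.0 μA

2664.0 μA


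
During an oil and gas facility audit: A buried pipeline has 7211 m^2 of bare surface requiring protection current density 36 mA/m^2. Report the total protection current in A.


I = area * current density, then convert mA → A (÷1000)
I = 7211 * 36 / 1000 = 259.6 A

259.6 A


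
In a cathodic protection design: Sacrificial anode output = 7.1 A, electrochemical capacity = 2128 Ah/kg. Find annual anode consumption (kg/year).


Annual consumption = current * hours per year / capacity
Rate = 7.1 * 8760 / 2128 = 29.2 kg/year

29.2 kg/year


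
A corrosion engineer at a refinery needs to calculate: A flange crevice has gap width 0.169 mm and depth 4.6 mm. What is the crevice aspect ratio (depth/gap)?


Aspect ratio = depth / gap
Ratio = 4.6 / 0.169 = 27.2

27.2


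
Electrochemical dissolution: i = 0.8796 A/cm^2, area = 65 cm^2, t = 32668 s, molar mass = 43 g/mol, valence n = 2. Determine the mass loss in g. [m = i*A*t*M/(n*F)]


Apply Faraday's law: m = i*A*t*M / (n*F)
Total charge passed Q = i*A*t = 0.8796*65*32668 = 1867760.232 C
m = Q*M/(n*F) = 1867760.232*43/(2*96485) = 416.1978 g

416.1978 g


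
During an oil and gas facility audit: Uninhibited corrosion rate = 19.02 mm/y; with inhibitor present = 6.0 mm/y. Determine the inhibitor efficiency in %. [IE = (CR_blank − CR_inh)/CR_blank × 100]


Apply the inhibitor-efficiency definition: IE = (CR_blank − CR_inh)/CR_blank × 100
IE = (19.02 − 6.0) / 19.02 × 100
IE = 13.02 / 19.02 × 100 = 68.5 %

68.5 %


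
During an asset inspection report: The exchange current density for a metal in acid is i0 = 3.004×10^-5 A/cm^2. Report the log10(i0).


i0 = 3.004×10^-5 A/cm^2
log10(i0) = -4.522

-4.522


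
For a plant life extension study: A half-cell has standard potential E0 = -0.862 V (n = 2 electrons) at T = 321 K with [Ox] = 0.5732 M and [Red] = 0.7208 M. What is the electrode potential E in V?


Apply the Nernst equation: E = E0 + (RT/nF)*ln([Ox]/[Red])
Step 1: RT/nF = 8.314*321/(2*96485) = 0.0138301 V
Step 2: [Ox]/[Red] = 0.5732/0.7208 = 0.795228
Step 3: ln(0.795228) = -0.229126
Step 4: correction = 0.0138301 * -0.229126 = -0.003 V
E = -0.862 + -0.003 = -0.865 V

-0.865 V


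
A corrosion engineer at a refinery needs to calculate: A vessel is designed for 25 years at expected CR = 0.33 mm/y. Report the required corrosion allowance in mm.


Corrosion allowance = CR × design life
CA = 0.33 * 25 = 8.25 mm

8.25 mm


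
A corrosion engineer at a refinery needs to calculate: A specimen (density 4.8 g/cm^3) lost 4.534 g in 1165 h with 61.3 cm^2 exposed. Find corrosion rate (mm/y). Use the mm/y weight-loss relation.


Apply the mm/y weight-loss relation: CR = 87600 * W / (D * A * T)
Numerator: 87600 * 4.534 = 397178.4
Denominator: 4.8 * 61.3 * 1165 = 342789.6
CR = 397178.4 / 342789.6 = 1.1587 mm/y

1.1587 mm/y


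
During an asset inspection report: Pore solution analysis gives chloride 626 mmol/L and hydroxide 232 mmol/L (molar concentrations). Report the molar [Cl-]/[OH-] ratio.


Threshold parameter = [Cl-] / [OH-] (molar basis; both in mmol/L, so units cancel)
Ratio = 626 / 232 = 2.7

2.7


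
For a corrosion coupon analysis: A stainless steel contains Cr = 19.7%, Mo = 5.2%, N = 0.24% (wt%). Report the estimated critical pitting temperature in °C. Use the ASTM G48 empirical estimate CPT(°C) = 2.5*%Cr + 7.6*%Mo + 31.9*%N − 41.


Apply the ASTM G48 empirical CPT estimate: CPT(°C) = 2.5*%Cr + 7.6*%Mo + 31.9*%N − 41
2.5*19.7 = 49.25; 7.6*5.2 = 39.52; 31.9*0.24 = 7.656
CPT = 49.25 + 39.52 + 7.656 − 41 = 55.426 °C
Rounded to 0.1 °C: CPT ≈ 55.4 °C

55.4 °C


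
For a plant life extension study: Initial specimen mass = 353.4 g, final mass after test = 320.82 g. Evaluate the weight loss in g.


Weight loss = initial − final
WL = 353.4 − 320.82 = 32.58 g

32.58 g


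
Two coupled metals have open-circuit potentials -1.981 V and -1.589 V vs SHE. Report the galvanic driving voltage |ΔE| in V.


Driving voltage is the absolute potential difference.
|ΔE| = |-1.981 − (-1.589)| = 0.392 V

0.392 V


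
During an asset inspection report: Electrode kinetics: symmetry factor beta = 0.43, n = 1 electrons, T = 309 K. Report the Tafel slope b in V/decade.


Apply the Tafel slope relation: b = 2.303*R*T/(beta*n*F)
Numerator: 2.303 * 8.314 * 309 = 5916.47
Denominator: 0.43 * 1 * 96485 = 41488.55
b = 5916.47 / 41488.55 = 0.1426 V/decade

0.1426 V/decade


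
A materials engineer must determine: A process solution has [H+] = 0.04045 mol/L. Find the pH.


pH = −log10[H+]
pH = −log10(0.04045) = 1.39

1.39


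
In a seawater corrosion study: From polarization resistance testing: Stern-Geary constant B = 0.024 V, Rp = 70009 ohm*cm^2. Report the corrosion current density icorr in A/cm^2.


Apply the Stern-Geary relation: icorr = B / Rp
icorr = 0.024 / 70009 = 3.428×10^-7 A/cm^2

3.428×10^-7 A/cm^2


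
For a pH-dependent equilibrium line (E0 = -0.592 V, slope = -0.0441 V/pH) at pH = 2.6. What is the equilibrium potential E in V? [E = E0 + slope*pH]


Apply the Pourbaix line equation: E = E0 + slope*pH
E = -0.592 + (-0.0441)*2.6 = -0.592 + (-0.11466) = -0.70666 V
Rounded to 3 decimal places: E = -0.707 V

-0.707 V


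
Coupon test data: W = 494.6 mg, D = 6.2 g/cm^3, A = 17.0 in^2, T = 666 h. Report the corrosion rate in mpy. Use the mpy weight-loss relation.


Apply the mpy weight-loss relation: CR = 534 * W / (D * A * T)
Numerator: 534 * 494.6 = 264116.4
Denominator: 6.2 * 17.0 * 666 = 70196.4
CR = 264116.4 / 70196.4 = 3.763 mpy

3.763 mpy


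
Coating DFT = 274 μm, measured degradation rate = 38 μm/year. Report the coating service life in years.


Service life = thickness / degradation rate
Life = 274 / 38 = 7.2 years

7.2 years


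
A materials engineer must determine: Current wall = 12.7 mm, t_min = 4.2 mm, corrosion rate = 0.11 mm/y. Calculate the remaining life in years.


Apply the remaining-life relation: RL = (t_current − t_min) / CR
RL = (12.7 − 4.2) / 0.11 = 8.5 / 0.11 = 77.3 years

77.3 years


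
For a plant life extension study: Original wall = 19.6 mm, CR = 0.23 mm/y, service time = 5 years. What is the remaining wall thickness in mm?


Remaining wall = original − CR × time
t = 19.6 − 0.23*5 = 19.6 − 1.15 = 18.45 mm

18.45 mm


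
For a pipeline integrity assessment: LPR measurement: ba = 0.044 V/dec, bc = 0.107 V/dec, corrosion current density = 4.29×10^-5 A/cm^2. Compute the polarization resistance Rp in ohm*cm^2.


Apply the Stern-Geary equation: Rp = ba*bc / (2.303*icorr*(ba+bc))
ba*bc = 0.044*0.107 = 0.004708
ba+bc = 0.151; 2.303*icorr*(ba+bc) = 2.303*4.29×10^-5*0.151 = 1.4918604×10^-5
Rp = 0.004708 / 1.4918604×10^-5 = 315.58 ohm*cm^2

315.58 ohm*cm^2


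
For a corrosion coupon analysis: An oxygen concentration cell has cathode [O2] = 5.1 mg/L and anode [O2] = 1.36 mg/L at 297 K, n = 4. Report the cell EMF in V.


Apply the Nernst concentration-cell relation: E = (RT/nF)*ln(C_cathode/C_anode)
RT/nF = 8.314*297/(4*96485) = 0.00639804 V
ln(5.1/1.36) = 1.32176
E = 0.00639804 * 1.32176 = 0.00846 V

0.00846 V


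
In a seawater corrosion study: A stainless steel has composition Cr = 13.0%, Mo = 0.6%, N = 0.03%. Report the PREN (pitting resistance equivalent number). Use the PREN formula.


Apply the PREN formula: PREN = Cr + 3.3*Mo + 16*N
PREN = 13.0 + 3.3*0.6 + 16*0.03
PREN = 13.0 + 1.98 + 0.48 = 15.46

15.46


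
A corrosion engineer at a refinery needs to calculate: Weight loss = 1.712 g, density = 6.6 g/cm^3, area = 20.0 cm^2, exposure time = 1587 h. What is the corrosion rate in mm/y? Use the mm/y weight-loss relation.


Apply the mm/y weight-loss relation: CR = 87600 * W / (D * A * T)
Numerator: 87600 * 1.712 = 149971.2
Denominator: 6.6 * 20.0 * 1587 = 209484.0
CR = 149971.2 / 209484.0 = 0.7159 mm/y

0.7159 mm/y


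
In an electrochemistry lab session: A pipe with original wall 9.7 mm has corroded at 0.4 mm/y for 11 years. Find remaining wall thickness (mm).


Remaining wall = original − CR × time
t = 9.7 − 0.4*11 = 9.7 − 4.4 = 5.3 mm

5.3 mm


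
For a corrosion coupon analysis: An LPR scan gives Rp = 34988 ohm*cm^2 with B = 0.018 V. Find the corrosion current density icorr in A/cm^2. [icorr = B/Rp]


Apply the Stern-Geary relation: icorr = B / Rp
icorr = 0.018 / 34988 = 5.145×10^-7 A/cm^2

5.145×10^-7 A/cm^2


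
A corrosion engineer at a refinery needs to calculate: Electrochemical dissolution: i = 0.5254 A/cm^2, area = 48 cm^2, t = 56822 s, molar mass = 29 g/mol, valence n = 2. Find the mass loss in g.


Apply Faraday's law: m = i*A*t*M / (n*F)
Total charge passed Q = i*A*t = 0.5254*48*56822 = 1433005.3824 C
m = Q*M/(n*F) = 1433005.3824*29/(2*96485) = 215.3555 g

215.3555 g


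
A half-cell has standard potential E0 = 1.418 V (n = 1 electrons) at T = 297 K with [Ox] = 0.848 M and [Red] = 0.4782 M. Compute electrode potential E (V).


Apply the Nernst equation: E = E0 + (RT/nF)*ln([Ox]/[Red])
Step 1: RT/nF = 8.314*297/(1*96485) = 0.02559214 V
Step 2: [Ox]/[Red] = 0.848/0.4782 = 1.773317
Step 3: ln(1.773317) = 0.572852
Step 4: correction = 0.02559214 * 0.572852 = 0.0147 V
E = 1.418 + 0.0147 = 1.4327 V

1.4327 V


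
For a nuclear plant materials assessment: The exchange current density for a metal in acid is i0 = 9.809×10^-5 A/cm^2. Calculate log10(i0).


i0 = 9.809×10^-5 A/cm^2
log10(i0) = -4.008

-4.008


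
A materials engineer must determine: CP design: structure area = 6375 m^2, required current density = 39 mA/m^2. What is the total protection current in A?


I = area * current density, then convert mA → A (÷1000)
I = 6375 * 39 / 1000 = 248.63 A

248.63 A


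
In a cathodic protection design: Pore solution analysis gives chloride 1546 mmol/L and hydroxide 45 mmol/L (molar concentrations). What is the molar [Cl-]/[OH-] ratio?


Threshold parameter = [Cl-] / [OH-] (molar basis; both in mmol/L, so units cancel)
Ratio = 1546 / 45 = 34.36

34.36


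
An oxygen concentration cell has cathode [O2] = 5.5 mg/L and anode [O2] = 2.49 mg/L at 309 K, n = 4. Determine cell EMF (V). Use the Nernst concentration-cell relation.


Apply the Nernst concentration-cell relation: E = (RT/nF)*ln(C_cathode/C_anode)
RT/nF = 8.314*309/(4*96485) = 0.00665654 V
ln(5.5/2.49) = 0.79247
E = 0.00665654 * 0.79247 = 0.00528 V

0.00528 V


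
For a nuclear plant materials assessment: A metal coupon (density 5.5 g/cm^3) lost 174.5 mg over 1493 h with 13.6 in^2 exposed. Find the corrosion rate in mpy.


Apply the mpy weight-loss relation: CR = 534 * W / (D * A * T)
Numerator: 534 * 174.5 = 93183.0
Denominator: 5.5 * 13.6 * 1493 = 111676.4
CR = 93183.0 / 111676.4 = 0.8344 mpy

0.8344 mpy


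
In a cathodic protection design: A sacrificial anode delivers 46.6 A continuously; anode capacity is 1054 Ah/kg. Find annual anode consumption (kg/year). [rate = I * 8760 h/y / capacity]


Annual consumption = current * hours per year / capacity
Rate = 46.6 * 8760 / 1054 = 387.3 kg/year

387.3 kg/year


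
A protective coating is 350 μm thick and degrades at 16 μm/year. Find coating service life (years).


Service life = thickness / degradation rate
Life = 350 / 16 = 21.9 years

21.9 years


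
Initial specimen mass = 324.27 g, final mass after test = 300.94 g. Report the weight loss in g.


Weight loss = initial − final
WL = 324.27 − 300.94 = 23.33 g

23.33 g


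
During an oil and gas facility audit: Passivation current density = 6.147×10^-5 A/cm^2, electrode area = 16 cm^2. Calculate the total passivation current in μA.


I = i_pass * A, then convert A → μA (×10^6)
I = 6.147×10^-5 * 16 * 10^6 = 983.52 μA

983.52 μA


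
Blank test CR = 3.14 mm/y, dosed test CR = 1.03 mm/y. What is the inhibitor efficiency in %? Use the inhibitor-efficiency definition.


Apply the inhibitor-efficiency definition: IE = (CR_blank − CR_inh)/CR_blank × 100
IE = (3.14 − 1.03) / 3.14 × 100
IE = 2.11 / 3.14 × 100 = 67.2 %

67.2 %


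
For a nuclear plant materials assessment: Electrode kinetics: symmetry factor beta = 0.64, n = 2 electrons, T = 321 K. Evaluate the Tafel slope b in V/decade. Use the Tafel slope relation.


Apply the Tafel slope relation: b = 2.303*R*T/(beta*n*F)
Numerator: 2.303 * 8.314 * 321 = 6146.23
Denominator: 0.64 * 2 * 96485 = 123500.8
b = 6146.23 / 123500.8 = 0.05 V/decade

0.05 V/decade


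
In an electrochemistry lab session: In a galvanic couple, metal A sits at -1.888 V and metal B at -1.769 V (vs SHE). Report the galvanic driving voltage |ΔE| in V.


Driving voltage is the absolute potential difference.
|ΔE| = |-1.888 − (-1.769)| = 0.119 V

0.119 V


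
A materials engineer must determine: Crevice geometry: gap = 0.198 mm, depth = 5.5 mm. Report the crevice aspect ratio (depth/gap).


Aspect ratio = depth / gap
Ratio = 5.5 / 0.198 = 27.8

27.8


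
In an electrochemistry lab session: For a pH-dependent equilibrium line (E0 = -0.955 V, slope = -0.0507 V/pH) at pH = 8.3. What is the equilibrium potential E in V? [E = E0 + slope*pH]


Apply the Pourbaix line equation: E = E0 + slope*pH
E = -0.955 + (-0.0507)*8.3 = -0.955 + (-0.42081) = -1.37581 V
Rounded to 4 decimal places: E = -1.3758 V

-1.3758 V


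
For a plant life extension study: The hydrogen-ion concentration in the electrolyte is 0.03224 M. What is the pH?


pH = −log10[H+]
pH = −log10(0.03224) = 1.49

1.49


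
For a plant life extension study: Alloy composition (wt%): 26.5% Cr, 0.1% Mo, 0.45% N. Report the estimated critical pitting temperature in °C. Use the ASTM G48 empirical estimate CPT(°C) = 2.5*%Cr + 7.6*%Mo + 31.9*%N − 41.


Apply the ASTM G48 empirical CPT estimate: CPT(°C) = 2.5*%Cr + 7.6*%Mo + 31.9*%N − 41
2.5*26.5 = 66.25; 7.6*0.1 = 0.76; 31.9*0.45 = 14.355
CPT = 66.25 + 0.76 + 14.355 − 41 = 40.365 °C
Rounded to 0.1 °C: CPT ≈ 40.4 °C

40.4 °C


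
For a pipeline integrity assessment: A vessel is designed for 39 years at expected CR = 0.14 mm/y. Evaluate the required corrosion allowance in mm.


Corrosion allowance = CR × design life
CA = 0.14 * 39 = 5.46 mm

5.46 mm


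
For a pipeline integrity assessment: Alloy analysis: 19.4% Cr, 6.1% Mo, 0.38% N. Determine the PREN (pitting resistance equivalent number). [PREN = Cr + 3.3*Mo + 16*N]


Apply the PREN formula: PREN = Cr + 3.3*Mo + 16*N
PREN = 19.4 + 3.3*6.1 + 16*0.38
PREN = 19.4 + 20.13 + 6.08 = 45.61

45.61


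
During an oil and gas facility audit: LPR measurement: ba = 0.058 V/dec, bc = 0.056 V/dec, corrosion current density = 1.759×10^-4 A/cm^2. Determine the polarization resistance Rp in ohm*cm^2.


Apply the Stern-Geary equation: Rp = ba*bc / (2.303*icorr*(ba+bc))
ba*bc = 0.058*0.056 = 0.003248
ba+bc = 0.114; 2.303*icorr*(ba+bc) = 2.303*1.759×10^-4*0.114 = 4.6181138×10^-5
Rp = 0.003248 / 4.6181138×10^-5 = 70.3 ohm*cm^2

70.3 ohm*cm^2


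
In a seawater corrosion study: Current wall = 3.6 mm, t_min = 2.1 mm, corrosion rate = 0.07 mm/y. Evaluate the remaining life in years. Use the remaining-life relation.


Apply the remaining-life relation: RL = (t_current − t_min) / CR
RL = (3.6 − 2.1) / 0.07 = 1.5 / 0.07 = 21.4 years

21.4 years


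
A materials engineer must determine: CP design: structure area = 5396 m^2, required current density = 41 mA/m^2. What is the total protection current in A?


I = area * current density, then convert mA → A (÷1000)
I = 5396 * 41 / 1000 = 221.24 A

221.24 A


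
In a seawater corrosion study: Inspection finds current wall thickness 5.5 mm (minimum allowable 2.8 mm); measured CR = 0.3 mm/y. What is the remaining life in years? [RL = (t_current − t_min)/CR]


Apply the remaining-life relation: RL = (t_current − t_min) / CR
RL = (5.5 − 2.8) / 0.3 = 2.7 / 0.3 = 9.0 years

9.0 years


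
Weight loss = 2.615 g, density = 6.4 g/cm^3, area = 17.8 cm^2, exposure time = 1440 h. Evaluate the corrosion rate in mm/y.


Apply the mm/y weight-loss relation: CR = 87600 * W / (D * A * T)
Numerator: 87600 * 2.615 = 229074.0
Denominator: 6.4 * 17.8 * 1440 = 164044.8
CR = 229074.0 / 164044.8 = 1.396411 mm/y

1.396411 mm/y


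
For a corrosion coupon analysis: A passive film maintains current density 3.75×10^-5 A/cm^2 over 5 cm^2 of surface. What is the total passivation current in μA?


I = i_pass * A, then convert A → μA (×10^6)
I = 3.75×10^-5 * 5 * 10^6 = 187.5 μA

187.5 μA


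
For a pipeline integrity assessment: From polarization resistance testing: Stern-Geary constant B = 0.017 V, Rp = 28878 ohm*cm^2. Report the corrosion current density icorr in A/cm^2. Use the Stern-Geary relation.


Apply the Stern-Geary relation: icorr = B / Rp
icorr = 0.017 / 28878 = 5.887×10^-7 A/cm^2

5.887×10^-7 A/cm^2


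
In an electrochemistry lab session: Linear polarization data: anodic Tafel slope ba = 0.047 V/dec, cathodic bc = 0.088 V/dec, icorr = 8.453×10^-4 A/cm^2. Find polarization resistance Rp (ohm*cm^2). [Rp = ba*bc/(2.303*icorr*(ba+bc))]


Apply the Stern-Geary equation: Rp = ba*bc / (2.303*icorr*(ba+bc))
ba*bc = 0.047*0.088 = 0.004136
ba+bc = 0.135; 2.303*icorr*(ba+bc) = 2.303*8.453×10^-4*0.135 = 2.62808×10^-4
Rp = 0.004136 / 2.62808×10^-4 = 15.74 ohm*cm^2

15.74 ohm*cm^2


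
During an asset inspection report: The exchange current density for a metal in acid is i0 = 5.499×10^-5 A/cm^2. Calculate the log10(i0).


i0 = 5.499×10^-5 A/cm^2
log10(i0) = -4.26

-4.26


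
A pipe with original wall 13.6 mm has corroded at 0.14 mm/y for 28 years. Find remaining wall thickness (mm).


Remaining wall = original − CR × time
t = 13.6 − 0.14*28 = 13.6 − 3.92 = 9.68 mm

9.68 mm


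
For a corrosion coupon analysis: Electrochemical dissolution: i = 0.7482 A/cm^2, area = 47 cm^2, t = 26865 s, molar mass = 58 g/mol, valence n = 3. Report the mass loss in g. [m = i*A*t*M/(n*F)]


Apply Faraday's law: m = i*A*t*M / (n*F)
Total charge passed Q = i*A*t = 0.7482*47*26865 = 944718.471 C
m = Q*M/(n*F) = 944718.471*58/(3*96485) = 189.29945 g

189.29945 g


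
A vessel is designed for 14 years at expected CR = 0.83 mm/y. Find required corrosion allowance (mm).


Corrosion allowance = CR × design life
CA = 0.83 * 14 = 11.62 mm

11.62 mm


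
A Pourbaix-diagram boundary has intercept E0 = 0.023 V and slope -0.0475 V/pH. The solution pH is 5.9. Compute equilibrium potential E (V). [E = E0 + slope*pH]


Apply the Pourbaix line equation: E = E0 + slope*pH
E = 0.023 + (-0.0475)*5.9 = 0.023 + (-0.28025) = -0.25725 V
Rounded to 3 decimal places: E = -0.257 V

-0.257 V


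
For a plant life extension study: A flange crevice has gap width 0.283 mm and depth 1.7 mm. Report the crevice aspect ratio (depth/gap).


Aspect ratio = depth / gap
Ratio = 1.7 / 0.283 = 6.0

6.0


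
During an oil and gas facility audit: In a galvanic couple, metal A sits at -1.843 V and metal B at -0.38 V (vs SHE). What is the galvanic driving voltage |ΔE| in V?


Driving voltage is the absolute potential difference.
|ΔE| = |-1.843 − (-0.38)| = 1.463 V

1.463 V


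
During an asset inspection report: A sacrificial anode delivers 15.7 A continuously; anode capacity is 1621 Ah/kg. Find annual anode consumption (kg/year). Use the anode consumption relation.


Annual consumption = current * hours per year / capacity
Rate = 15.7 * 8760 / 1621 = 84.8 kg/year

84.8 kg/year


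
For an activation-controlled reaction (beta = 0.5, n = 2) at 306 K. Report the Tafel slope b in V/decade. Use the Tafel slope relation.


Apply the Tafel slope relation: b = 2.303*R*T/(beta*n*F)
Numerator: 2.303 * 8.314 * 306 = 5859.03
Denominator: 0.5 * 2 * 96485 = 96485.0
b = 5859.03 / 96485.0 = 0.0607 V/decade

0.0607 V/decade


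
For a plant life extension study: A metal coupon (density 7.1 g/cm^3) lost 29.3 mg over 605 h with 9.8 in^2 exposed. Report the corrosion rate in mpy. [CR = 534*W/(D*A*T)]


Apply the mpy weight-loss relation: CR = 534 * W / (D * A * T)
Numerator: 534 * 29.3 = 15646.2
Denominator: 7.1 * 9.8 * 605 = 42095.9
CR = 15646.2 / 42095.9 = 0.37168 mpy

0.37168 mpy


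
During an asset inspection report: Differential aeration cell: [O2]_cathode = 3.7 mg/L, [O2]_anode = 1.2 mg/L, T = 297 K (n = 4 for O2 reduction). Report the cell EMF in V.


Apply the Nernst concentration-cell relation: E = (RT/nF)*ln(C_cathode/C_anode)
RT/nF = 8.314*297/(4*96485) = 0.00639804 V
ln(3.7/1.2) = 1.12601
E = 0.00639804 * 1.12601 = 0.0072 V

0.0072 V


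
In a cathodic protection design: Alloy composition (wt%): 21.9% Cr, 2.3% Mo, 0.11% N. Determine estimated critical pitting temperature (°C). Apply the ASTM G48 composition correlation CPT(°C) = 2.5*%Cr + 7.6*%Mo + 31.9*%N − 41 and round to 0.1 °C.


Apply the ASTM G48 empirical CPT estimate: CPT(°C) = 2.5*%Cr + 7.6*%Mo + 31.9*%N − 41
2.5*21.9 = 54.75; 7.6*2.3 = 17.48; 31.9*0.11 = 3.509
CPT = 54.75 + 17.48 + 3.509 − 41 = 34.739 °C
Rounded to 0.1 °C: CPT ≈ 34.7 °C

34.7 °C


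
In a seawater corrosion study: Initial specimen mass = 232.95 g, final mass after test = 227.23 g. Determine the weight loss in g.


Weight loss = initial − final
WL = 232.95 − 227.23 = 5.72 g

5.72 g


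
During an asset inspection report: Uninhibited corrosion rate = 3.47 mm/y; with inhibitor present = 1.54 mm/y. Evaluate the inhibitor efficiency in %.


Apply the inhibitor-efficiency definition: IE = (CR_blank − CR_inh)/CR_blank × 100
IE = (3.47 − 1.54) / 3.47 × 100
IE = 1.93 / 3.47 × 100 = 55.6 %

55.6 %


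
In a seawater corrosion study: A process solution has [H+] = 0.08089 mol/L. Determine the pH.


pH = −log10[H+]
pH = −log10(0.08089) = 1.09

1.09


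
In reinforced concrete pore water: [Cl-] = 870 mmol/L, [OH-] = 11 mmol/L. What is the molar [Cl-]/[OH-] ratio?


Threshold parameter = [Cl-] / [OH-] (molar basis; both in mmol/L, so units cancel)
Ratio = 870 / 11 = 79.09

79.09


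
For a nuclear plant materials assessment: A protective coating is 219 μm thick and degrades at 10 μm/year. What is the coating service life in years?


Service life = thickness / degradation rate
Life = 219 / 10 = 21.9 years

21.9 years


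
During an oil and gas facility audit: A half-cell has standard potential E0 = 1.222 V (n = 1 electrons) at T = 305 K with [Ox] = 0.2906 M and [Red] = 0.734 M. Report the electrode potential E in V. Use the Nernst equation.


Apply the Nernst equation: E = E0 + (RT/nF)*ln([Ox]/[Red])
Step 1: RT/nF = 8.314*305/(1*96485) = 0.02628149 V
Step 2: [Ox]/[Red] = 0.2906/0.734 = 0.395913
Step 3: ln(0.395913) = -0.926561
Step 4: correction = 0.02628149 * -0.926561 = -0.024 V
E = 1.222 + -0.024 = 1.198 V

1.198 V


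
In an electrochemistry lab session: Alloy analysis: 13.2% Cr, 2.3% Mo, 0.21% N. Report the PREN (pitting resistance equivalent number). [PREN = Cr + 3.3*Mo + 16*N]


Apply the PREN formula: PREN = Cr + 3.3*Mo + 16*N
PREN = 13.2 + 3.3*2.3 + 16*0.21
PREN = 13.2 + 7.59 + 3.36 = 24.15

24.15


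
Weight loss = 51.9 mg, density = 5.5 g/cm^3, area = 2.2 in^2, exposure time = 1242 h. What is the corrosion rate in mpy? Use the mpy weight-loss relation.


Apply the mpy weight-loss relation: CR = 534 * W / (D * A * T)
Numerator: 534 * 51.9 = 27714.6
Denominator: 5.5 * 2.2 * 1242 = 15028.2
CR = 27714.6 / 15028.2 = 1.844 mpy

1.844 mpy


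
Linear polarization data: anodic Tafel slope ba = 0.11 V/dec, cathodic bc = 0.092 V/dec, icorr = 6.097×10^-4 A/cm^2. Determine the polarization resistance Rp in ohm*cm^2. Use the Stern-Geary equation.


Apply the Stern-Geary equation: Rp = ba*bc / (2.303*icorr*(ba+bc))
ba*bc = 0.11*0.092 = 0.01012
ba+bc = 0.202; 2.303*icorr*(ba+bc) = 2.303*6.097×10^-4*0.202 = 2.836361×10^-4
Rp = 0.01012 / 2.836361×10^-4 = 35.68 ohm*cm^2

35.68 ohm*cm^2


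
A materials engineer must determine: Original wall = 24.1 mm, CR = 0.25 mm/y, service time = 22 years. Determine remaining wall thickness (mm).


Remaining wall = original − CR × time
t = 24.1 − 0.25*22 = 24.1 − 5.5 = 18.6 mm

18.6 mm


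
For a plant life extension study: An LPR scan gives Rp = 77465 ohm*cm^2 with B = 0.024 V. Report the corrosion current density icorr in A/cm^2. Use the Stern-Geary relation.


Apply the Stern-Geary relation: icorr = B / Rp
icorr = 0.024 / 77465 = 3.098×10^-7 A/cm^2

3.098×10^-7 A/cm^2


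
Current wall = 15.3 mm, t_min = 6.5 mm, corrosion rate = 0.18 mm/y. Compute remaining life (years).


Apply the remaining-life relation: RL = (t_current − t_min) / CR
RL = (15.3 − 6.5) / 0.18 = 8.8 / 0.18 = 48.9 years

48.9 years


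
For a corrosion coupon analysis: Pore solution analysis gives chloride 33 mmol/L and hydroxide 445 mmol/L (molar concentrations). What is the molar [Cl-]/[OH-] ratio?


Threshold parameter = [Cl-] / [OH-] (molar basis; both in mmol/L, so units cancel)
Ratio = 33 / 445 = 0.07

0.07


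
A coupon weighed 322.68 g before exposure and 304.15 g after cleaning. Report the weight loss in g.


Weight loss = initial − final
WL = 322.68 − 304.15 = 18.53 g

18.53 g


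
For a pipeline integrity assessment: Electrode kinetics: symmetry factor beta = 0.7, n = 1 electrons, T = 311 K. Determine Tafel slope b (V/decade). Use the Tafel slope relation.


Apply the Tafel slope relation: b = 2.303*R*T/(beta*n*F)
Numerator: 2.303 * 8.314 * 311 = 5954.76
Denominator: 0.7 * 1 * 96485 = 67539.5
b = 5954.76 / 67539.5 = 0.088 V/decade

0.088 V/decade


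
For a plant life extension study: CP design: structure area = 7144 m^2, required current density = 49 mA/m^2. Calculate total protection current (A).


I = area * current density, then convert mA → A (÷1000)
I = 7144 * 49 / 1000 = 350.06 A

350.06 A


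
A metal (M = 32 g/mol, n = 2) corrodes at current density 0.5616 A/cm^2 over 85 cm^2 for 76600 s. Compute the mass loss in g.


Apply Faraday's law: m = i*A*t*M / (n*F)
Total charge passed Q = i*A*t = 0.5616*85*76600 = 3656577.6 C
m = Q*M/(n*F) = 3656577.6*32/(2*96485) = 606.366 g

606.366 g


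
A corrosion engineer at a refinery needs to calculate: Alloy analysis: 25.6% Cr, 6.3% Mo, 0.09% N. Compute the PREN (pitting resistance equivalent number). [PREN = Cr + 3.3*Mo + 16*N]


Apply the PREN formula: PREN = Cr + 3.3*Mo + 16*N
PREN = 25.6 + 3.3*6.3 + 16*0.09
PREN = 25.6 + 20.79 + 1.44 = 47.83

47.83


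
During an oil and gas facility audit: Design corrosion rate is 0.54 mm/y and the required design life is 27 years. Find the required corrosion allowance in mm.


Corrosion allowance = CR × design life
CA = 0.54 * 27 = 14.58 mm

14.58 mm


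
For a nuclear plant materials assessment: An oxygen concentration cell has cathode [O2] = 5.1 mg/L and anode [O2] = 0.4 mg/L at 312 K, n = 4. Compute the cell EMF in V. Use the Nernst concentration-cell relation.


Apply the Nernst concentration-cell relation: E = (RT/nF)*ln(C_cathode/C_anode)
RT/nF = 8.314*312/(4*96485) = 0.00672117 V
ln(5.1/0.4) = 2.54553
E = 0.00672117 * 2.54553 = 0.01711 V

0.01711 V


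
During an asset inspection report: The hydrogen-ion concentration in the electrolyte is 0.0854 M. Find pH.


pH = −log10[H+]
pH = −log10(0.0854) = 1.07

1.07


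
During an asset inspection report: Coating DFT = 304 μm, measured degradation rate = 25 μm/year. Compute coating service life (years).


Service life = thickness / degradation rate
Life = 304 / 25 = 12.2 years

12.2 years


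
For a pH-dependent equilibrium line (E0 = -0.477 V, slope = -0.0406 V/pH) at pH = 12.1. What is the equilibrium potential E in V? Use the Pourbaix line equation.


Apply the Pourbaix line equation: E = E0 + slope*pH
E = -0.477 + (-0.0406)*12.1 = -0.477 + (-0.49126) = -0.96826 V
Rounded to 3 decimal places: E = -0.968 V

-0.968 V


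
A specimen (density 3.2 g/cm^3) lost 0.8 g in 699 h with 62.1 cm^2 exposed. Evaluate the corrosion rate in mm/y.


Apply the mm/y weight-loss relation: CR = 87600 * W / (D * A * T)
Numerator: 87600 * 0.8 = 70080.0
Denominator: 3.2 * 62.1 * 699 = 138905.28
CR = 70080.0 / 138905.28 = 0.5045 mm/y

0.5045 mm/y


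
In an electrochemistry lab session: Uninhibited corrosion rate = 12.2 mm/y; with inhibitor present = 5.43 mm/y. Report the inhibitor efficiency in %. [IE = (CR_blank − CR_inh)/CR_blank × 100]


Apply the inhibitor-efficiency definition: IE = (CR_blank − CR_inh)/CR_blank × 100
IE = (12.2 − 5.43) / 12.2 × 100
IE = 6.77 / 12.2 × 100 = 55.5 %

55.5 %


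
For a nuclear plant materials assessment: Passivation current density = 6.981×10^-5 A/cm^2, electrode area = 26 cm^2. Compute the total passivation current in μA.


I = i_pass * A, then convert A → μA (×10^6)
I = 6.981×10^-5 * 26 * 10^6 = 1815.06 μA

1815.06 μA


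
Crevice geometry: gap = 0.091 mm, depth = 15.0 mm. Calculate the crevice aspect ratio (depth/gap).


Aspect ratio = depth / gap
Ratio = 15.0 / 0.091 = 164.8

164.8


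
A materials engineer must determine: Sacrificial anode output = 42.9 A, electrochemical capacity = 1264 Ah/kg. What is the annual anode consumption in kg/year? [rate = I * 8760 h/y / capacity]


Annual consumption = current * hours per year / capacity
Rate = 42.9 * 8760 / 1264 = 297.3 kg/year

297.3 kg/year


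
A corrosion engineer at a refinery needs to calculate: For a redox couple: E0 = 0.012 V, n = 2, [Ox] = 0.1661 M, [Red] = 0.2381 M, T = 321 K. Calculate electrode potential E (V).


Apply the Nernst equation: E = E0 + (RT/nF)*ln([Ox]/[Red])
Step 1: RT/nF = 8.314*321/(2*96485) = 0.0138301 V
Step 2: [Ox]/[Red] = 0.1661/0.2381 = 0.697606
Step 3: ln(0.697606) = -0.360101
Step 4: correction = 0.0138301 * -0.360101 = -0.005 V
E = 0.012 + -0.005 = 0.007 V

0.007 V


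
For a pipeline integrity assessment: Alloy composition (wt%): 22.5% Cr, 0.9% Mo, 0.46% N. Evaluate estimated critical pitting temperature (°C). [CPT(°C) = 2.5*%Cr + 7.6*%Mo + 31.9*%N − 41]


Apply the ASTM G48 empirical CPT estimate: CPT(°C) = 2.5*%Cr + 7.6*%Mo + 31.9*%N − 41
2.5*22.5 = 56.25; 7.6*0.9 = 6.84; 31.9*0.46 = 14.674
CPT = 56.25 + 6.84 + 14.674 − 41 = 36.764 °C
Rounded to 0.1 °C: CPT ≈ 36.8 °C

36.8 °C


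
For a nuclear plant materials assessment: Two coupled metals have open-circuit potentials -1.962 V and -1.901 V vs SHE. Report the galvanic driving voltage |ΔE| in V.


Driving voltage is the absolute potential difference.
|ΔE| = |-1.962 − (-1.901)| = 0.061 V

0.061 V


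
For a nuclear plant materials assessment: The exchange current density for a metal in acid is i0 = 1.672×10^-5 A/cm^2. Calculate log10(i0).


i0 = 1.672×10^-5 A/cm^2
log10(i0) = -4.777

-4.777


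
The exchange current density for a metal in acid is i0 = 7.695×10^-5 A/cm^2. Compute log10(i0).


i0 = 7.695×10^-5 A/cm^2
log10(i0) = -4.114

-4.114


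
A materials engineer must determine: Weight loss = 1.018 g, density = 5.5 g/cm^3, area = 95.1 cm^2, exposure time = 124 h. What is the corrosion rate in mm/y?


Apply the mm/y weight-loss relation: CR = 87600 * W / (D * A * T)
Numerator: 87600 * 1.018 = 89176.8
Denominator: 5.5 * 95.1 * 124 = 64858.2
CR = 89176.8 / 64858.2 = 1.37495 mm/y

1.37495 mm/y


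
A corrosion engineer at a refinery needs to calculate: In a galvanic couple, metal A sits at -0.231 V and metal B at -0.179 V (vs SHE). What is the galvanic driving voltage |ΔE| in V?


Driving voltage is the absolute potential difference.
|ΔE| = |-0.231 − (-0.179)| = 0.052 V

0.052 V


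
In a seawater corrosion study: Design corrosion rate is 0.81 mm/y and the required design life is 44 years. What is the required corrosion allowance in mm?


Corrosion allowance = CR × design life
CA = 0.81 * 44 = 35.64 mm

35.64 mm


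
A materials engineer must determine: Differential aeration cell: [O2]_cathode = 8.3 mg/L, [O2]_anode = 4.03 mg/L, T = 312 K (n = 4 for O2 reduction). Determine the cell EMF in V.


Apply the Nernst concentration-cell relation: E = (RT/nF)*ln(C_cathode/C_anode)
RT/nF = 8.314*312/(4*96485) = 0.00672117 V
ln(8.3/4.03) = 0.72249
E = 0.00672117 * 0.72249 = 0.00486 V

0.00486 V


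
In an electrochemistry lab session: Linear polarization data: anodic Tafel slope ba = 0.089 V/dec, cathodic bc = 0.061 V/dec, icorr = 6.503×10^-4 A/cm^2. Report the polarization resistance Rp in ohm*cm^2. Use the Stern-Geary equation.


Apply the Stern-Geary equation: Rp = ba*bc / (2.303*icorr*(ba+bc))
ba*bc = 0.089*0.061 = 0.005429
ba+bc = 0.15; 2.303*icorr*(ba+bc) = 2.303*6.503×10^-4*0.15 = 2.2464614×10^-4
Rp = 0.005429 / 2.2464614×10^-4 = 24.2 ohm*cm^2

24.2 ohm*cm^2


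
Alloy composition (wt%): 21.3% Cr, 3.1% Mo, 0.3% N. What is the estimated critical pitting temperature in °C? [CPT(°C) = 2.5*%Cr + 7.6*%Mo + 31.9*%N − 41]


Apply the ASTM G48 empirical CPT estimate: CPT(°C) = 2.5*%Cr + 7.6*%Mo + 31.9*%N − 41
2.5*21.3 = 53.25; 7.6*3.1 = 23.56; 31.9*0.3 = 9.57
CPT = 53.25 + 23.56 + 9.57 − 41 = 45.38 °C
Rounded to 0.1 °C: CPT ≈ 45.4 °C

45.4 °C


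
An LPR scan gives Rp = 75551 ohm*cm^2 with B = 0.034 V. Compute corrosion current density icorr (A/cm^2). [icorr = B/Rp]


Apply the Stern-Geary relation: icorr = B / Rp
icorr = 0.034 / 75551 = 4.5×10^-7 A/cm^2

4.5×10^-7 A/cm^2


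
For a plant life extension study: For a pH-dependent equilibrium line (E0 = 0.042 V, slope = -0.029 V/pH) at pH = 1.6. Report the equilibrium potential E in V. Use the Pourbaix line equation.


Apply the Pourbaix line equation: E = E0 + slope*pH
E = 0.042 + (-0.029)*1.6 = 0.042 + (-0.0464) = -0.0044 V
Rounded to 3 decimal places: E = -0.004 V

-0.004 V


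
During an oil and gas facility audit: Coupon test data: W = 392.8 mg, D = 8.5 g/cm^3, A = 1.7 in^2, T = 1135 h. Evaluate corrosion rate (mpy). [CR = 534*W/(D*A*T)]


Apply the mpy weight-loss relation: CR = 534 * W / (D * A * T)
Numerator: 534 * 392.8 = 209755.2
Denominator: 8.5 * 1.7 * 1135 = 16400.75
CR = 209755.2 / 16400.75 = 12.78937 mpy

12.78937 mpy


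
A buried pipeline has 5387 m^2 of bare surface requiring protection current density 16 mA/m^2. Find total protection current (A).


I = area * current density, then convert mA → A (÷1000)
I = 5387 * 16 / 1000 = 86.19 A

86.19 A


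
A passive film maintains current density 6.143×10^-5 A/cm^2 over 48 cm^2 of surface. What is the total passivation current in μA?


I = i_pass * A, then convert A → μA (×10^6)
I = 6.143×10^-5 * 48 * 10^6 = 2948.64 μA

2948.64 μA


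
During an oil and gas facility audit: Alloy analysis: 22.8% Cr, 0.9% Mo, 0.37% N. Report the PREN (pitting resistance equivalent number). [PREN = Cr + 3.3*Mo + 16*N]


Apply the PREN formula: PREN = Cr + 3.3*Mo + 16*N
PREN = 22.8 + 3.3*0.9 + 16*0.37
PREN = 22.8 + 2.97 + 5.92 = 31.69

31.69


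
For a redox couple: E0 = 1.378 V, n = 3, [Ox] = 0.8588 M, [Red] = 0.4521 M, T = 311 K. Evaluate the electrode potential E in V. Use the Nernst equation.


Apply the Nernst equation: E = E0 + (RT/nF)*ln([Ox]/[Red])
Step 1: RT/nF = 8.314*311/(3*96485) = 0.00893284 V
Step 2: [Ox]/[Red] = 0.8588/0.4521 = 1.89958
Step 3: ln(1.89958) = 0.641633
Step 4: correction = 0.00893284 * 0.641633 = 0.0057 V
E = 1.378 + 0.0057 = 1.3837 V

1.3837 V


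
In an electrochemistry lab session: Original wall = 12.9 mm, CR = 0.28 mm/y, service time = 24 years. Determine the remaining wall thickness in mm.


Remaining wall = original − CR × time
t = 12.9 − 0.28*24 = 12.9 − 6.72 = 6.18 mm

6.18 mm


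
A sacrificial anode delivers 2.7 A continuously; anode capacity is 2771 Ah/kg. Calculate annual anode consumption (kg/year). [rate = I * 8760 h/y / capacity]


Annual consumption = current * hours per year / capacity
Rate = 2.7 * 8760 / 2771 = 8.5 kg/year

8.5 kg/year


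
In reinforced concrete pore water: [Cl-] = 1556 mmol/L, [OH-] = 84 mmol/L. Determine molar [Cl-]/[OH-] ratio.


Threshold parameter = [Cl-] / [OH-] (molar basis; both in mmol/L, so units cancel)
Ratio = 1556 / 84 = 18.52

18.52


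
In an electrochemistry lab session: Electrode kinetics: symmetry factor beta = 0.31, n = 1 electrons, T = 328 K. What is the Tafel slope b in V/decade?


Apply the Tafel slope relation: b = 2.303*R*T/(beta*n*F)
Numerator: 2.303 * 8.314 * 328 = 6280.26
Denominator: 0.31 * 1 * 96485 = 29910.35
b = 6280.26 / 29910.35 = 0.21 V/decade

0.21 V/decade


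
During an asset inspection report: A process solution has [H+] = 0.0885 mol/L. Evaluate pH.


pH = −log10[H+]
pH = −log10(0.0885) = 1.05

1.05


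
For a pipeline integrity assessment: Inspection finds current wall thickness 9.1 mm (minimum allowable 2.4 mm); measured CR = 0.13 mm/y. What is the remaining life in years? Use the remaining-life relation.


Apply the remaining-life relation: RL = (t_current − t_min) / CR
RL = (9.1 − 2.4) / 0.13 = 6.7 / 0.13 = 51.5 years

51.5 years


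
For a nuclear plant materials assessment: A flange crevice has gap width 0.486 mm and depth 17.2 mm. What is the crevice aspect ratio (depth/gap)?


Aspect ratio = depth / gap
Ratio = 17.2 / 0.486 = 35.4

35.4


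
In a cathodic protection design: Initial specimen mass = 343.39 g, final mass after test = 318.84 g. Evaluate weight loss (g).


Weight loss = initial − final
WL = 343.39 − 318.84 = 24.55 g

24.55 g


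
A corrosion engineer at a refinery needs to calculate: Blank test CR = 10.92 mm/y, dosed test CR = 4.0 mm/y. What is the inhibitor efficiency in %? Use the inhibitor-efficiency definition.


Apply the inhibitor-efficiency definition: IE = (CR_blank − CR_inh)/CR_blank × 100
IE = (10.92 − 4.0) / 10.92 × 100
IE = 6.92 / 10.92 × 100 = 63.4 %

63.4 %


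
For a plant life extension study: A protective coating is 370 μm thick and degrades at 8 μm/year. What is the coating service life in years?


Service life = thickness / degradation rate
Life = 370 / 8 = 46.3 years

46.3 years


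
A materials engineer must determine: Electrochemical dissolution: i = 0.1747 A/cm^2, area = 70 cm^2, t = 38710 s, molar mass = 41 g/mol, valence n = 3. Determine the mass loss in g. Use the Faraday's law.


Apply Faraday's law: m = i*A*t*M / (n*F)
Total charge passed Q = i*A*t = 0.1747*70*38710 = 473384.59 C
m = Q*M/(n*F) = 473384.59*41/(3*96485) = 67.0528 g

67.0528 g


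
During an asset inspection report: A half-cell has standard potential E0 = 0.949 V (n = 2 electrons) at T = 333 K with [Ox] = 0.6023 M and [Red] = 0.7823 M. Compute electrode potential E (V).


Apply the Nernst equation: E = E0 + (RT/nF)*ln([Ox]/[Red])
Step 1: RT/nF = 8.314*333/(2*96485) = 0.01434711 V
Step 2: [Ox]/[Red] = 0.6023/0.7823 = 0.769909
Step 3: ln(0.769909) = -0.261483
Step 4: correction = 0.01434711 * -0.261483 = -0.004 V
E = 0.949 + -0.004 = 0.945 V

0.945 V


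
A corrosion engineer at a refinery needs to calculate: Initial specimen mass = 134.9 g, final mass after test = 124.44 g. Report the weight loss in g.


Weight loss = initial − final
WL = 134.9 − 124.44 = 10.46 g

10.46 g
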